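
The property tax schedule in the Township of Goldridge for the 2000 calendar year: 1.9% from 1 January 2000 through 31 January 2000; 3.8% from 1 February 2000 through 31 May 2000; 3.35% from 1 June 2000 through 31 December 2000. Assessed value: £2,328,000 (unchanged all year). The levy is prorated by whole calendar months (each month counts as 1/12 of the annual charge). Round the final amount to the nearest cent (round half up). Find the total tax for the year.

£78,667.00

1 January – 31 January 2000: 1 month at 1.9% → £2,328,000 × 1.9% × 1/12 = £3,686.0000
1 February – 31 May 2000: 4 months at 3.8% → £2,328,000 × 3.8% × 4/12 = £29,488.0000
1 June – 31 December 2000: 7 months at 3.35% → £2,328,000 × 3.35% × 7/12 = £45,493.0000
Total = £78,667.0000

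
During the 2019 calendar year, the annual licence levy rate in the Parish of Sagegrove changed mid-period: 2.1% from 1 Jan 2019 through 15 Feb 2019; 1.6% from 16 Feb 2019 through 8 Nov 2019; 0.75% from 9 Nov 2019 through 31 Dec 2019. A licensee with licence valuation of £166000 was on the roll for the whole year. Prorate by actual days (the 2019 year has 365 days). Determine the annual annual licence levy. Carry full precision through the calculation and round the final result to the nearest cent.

1 Jan – 15 Feb 2019: 46 days at 2.1% → £166000 × 2.1% × 46/365 = £439.3315
16 Feb – 8 Nov 2019: 266 days at 1.6% → £166000 × 1.6% × 266/365 = £1935.6055
9 Nov – 31 Dec 2019: 53 days at 0.75% → £166000 × 0.75% × 53/365 = £180.7808
Total = £2555.7178

£2555.72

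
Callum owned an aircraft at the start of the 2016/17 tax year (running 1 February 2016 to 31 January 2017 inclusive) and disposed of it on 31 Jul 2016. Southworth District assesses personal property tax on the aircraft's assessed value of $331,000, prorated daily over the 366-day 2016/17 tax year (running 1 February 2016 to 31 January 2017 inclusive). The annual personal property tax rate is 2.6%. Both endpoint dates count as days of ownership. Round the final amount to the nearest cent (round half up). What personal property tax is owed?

Days held (1 Feb – 31 Jul 2016): 182 out of 366
Tax = $331,000 × 2.6% × 182/366 = $4,279.4863

$4,279.49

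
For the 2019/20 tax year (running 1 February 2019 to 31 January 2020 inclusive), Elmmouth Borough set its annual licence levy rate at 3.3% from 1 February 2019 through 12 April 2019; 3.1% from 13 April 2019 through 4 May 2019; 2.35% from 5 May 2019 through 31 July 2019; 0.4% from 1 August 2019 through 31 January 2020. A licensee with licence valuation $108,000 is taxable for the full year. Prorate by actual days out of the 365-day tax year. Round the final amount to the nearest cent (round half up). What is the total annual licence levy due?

$1,724.75

1 February – 12 April 2019: 71 days at 3.3% → $108,000 × 3.3% × 71/365 = $693.2712
13 April – 4 May 2019: 22 days at 3.1% → $108,000 × 3.1% × 22/365 = $201.7973
5 May – 31 July 2019: 88 days at 2.35% → $108,000 × 2.35% × 88/365 = $611.9014
1 August 2019 – 31 January 2020: 184 days at 0.4% → $108,000 × 0.4% × 184/365 = $217.7753
Total = $1,724.7452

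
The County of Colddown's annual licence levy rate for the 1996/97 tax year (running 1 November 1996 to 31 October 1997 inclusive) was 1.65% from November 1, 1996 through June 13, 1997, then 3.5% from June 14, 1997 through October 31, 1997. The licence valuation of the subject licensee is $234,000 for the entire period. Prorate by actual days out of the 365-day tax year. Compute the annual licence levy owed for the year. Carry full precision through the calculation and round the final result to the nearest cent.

$5,521.44

November 1, 1996 – June 13, 1997: 225 days at 1.65% → $234,000 × 1.65% × 225/365 = $2,380.0685
June 14 – October 31, 1997: 140 days at 3.5% → $234,000 × 3.5% × 140/365 = $3,141.3699
Total = $5,521.4384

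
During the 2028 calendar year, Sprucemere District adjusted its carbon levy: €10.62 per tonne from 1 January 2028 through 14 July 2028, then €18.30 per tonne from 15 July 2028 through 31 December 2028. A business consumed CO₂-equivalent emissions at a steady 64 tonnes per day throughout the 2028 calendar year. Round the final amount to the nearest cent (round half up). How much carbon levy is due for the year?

1 January – 14 July 2028: 196 days × 64 tonnes/day = 12,544 tonnes at €10.62/tonne → €133,217.28
15 July – 31 December 2028: 170 days × 64 tonnes/day = 10,880 tonnes at €18.30/tonne → €199,104.00

€332,321.28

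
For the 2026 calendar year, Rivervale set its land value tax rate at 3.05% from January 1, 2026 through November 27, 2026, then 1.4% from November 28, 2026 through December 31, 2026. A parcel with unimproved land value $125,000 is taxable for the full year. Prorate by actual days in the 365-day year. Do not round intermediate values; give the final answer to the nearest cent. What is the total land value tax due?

$3,620.38

January 1 – November 27, 2026: 331 days at 3.05% → $125,000 × 3.05% × 331/365 = $3,457.3630
November 28 – December 31, 2026: 34 days at 1.4% → $125,000 × 1.4% × 34/365 = $163.0137
Total = $3,620.3767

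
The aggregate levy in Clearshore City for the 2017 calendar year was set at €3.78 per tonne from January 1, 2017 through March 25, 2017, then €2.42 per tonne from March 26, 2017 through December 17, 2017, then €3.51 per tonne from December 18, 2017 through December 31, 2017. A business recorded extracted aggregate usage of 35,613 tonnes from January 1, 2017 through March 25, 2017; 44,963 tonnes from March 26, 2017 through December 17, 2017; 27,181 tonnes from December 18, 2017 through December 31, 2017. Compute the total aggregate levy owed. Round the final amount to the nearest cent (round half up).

January 1 – March 25, 2017: 35,613 tonnes at €3.78/tonne → €134,617.14
March 26 – December 17, 2017: 44,963 tonnes at €2.42/tonne → €108,810.46
December 18 – December 31, 2017: 27,181 tonnes at €3.51/tonne → €95,405.31

€338,832.91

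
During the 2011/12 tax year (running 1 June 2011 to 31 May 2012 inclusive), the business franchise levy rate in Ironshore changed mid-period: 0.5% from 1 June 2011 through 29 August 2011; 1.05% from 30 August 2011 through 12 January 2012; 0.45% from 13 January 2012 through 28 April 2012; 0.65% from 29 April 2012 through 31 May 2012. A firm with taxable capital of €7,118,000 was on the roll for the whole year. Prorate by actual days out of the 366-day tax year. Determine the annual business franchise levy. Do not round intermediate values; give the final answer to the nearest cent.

1 June – 29 August 2011: 90 days at 0.5% → €7,118,000 × 0.5% × 90/366 = €8,751.6393
30 August 2011 – 12 January 2012: 136 days at 1.05% → €7,118,000 × 1.05% × 136/366 = €27,771.8689
13 January – 28 April 2012: 107 days at 0.45% → €7,118,000 × 0.45% × 107/366 = €9,364.2541
29 April – 31 May 2012: 33 days at 0.65% → €7,118,000 × 0.65% × 33/366 = €4,171.6148
Total = €50,059.3770

€50,059.38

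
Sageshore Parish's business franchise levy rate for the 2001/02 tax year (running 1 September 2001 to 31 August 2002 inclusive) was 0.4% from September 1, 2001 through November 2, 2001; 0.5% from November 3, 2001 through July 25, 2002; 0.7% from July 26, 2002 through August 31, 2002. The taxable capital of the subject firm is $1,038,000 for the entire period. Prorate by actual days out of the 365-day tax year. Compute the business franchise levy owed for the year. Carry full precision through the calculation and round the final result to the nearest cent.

September 1 – November 2, 2001: 63 days at 0.4% → $1,038,000 × 0.4% × 63/365 = $716.6466
November 3, 2001 – July 25, 2002: 265 days at 0.5% → $1,038,000 × 0.5% × 265/365 = $3,768.0822
July 26 – August 31, 2002: 37 days at 0.7% → $1,038,000 × 0.7% × 37/365 = $736.5534
Total = $5,221.2822

$5,221.28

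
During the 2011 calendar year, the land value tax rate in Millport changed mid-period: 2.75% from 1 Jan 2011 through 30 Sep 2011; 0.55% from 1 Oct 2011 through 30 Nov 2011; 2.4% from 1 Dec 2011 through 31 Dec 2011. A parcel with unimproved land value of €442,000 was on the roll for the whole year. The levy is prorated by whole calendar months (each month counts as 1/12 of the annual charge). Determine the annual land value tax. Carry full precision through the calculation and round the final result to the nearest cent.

€10,405.42

1 Jan – 30 Sep 2011: 9 months at 2.75% → €442,000 × 2.75% × 9/12 = €9,116.2500
1 Oct – 30 Nov 2011: 2 months at 0.55% → €442,000 × 0.55% × 2/12 = €405.1667
1 Dec – 31 Dec 2011: 1 month at 2.4% → €442,000 × 2.4% × 1/12 = €884.0000
Total = €10,405.4167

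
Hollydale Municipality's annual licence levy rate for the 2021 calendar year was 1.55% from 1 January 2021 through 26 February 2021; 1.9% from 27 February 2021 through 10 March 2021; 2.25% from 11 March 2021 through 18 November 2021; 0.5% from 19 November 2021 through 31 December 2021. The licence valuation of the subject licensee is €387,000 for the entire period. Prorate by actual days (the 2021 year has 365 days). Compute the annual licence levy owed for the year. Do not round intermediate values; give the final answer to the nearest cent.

€7,442.06

1 January – 26 February 2021: 57 days at 1.55% → €387,000 × 1.55% × 57/365 = €936.7521
27 February – 10 March 2021: 12 days at 1.9% → €387,000 × 1.9% × 12/365 = €241.7425
11 March – 18 November 2021: 253 days at 2.25% → €387,000 × 2.25% × 253/365 = €6,035.6096
19 November – 31 December 2021: 43 days at 0.5% → €387,000 × 0.5% × 43/365 = €227.9589
Total = €7,442.0630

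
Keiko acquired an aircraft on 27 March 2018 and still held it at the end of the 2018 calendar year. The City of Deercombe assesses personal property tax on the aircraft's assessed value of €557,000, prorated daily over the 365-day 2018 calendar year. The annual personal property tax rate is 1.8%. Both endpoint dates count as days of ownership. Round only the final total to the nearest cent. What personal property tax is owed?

€7,691.18

Days held (27 March – 31 December 2018): 280 out of 365
Tax = €557,000 × 1.8% × 280/365 = €7,691.1781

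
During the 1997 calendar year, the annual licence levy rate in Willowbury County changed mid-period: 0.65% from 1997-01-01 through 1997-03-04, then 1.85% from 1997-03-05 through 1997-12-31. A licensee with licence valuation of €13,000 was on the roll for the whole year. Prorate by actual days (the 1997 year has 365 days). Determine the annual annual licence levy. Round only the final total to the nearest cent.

€213.57

1997-01-01 to 1997-03-04: 63 days at 0.65% → €13,000 × 0.65% × 63/365 = €14.5849
1997-03-05 to 1997-12-31: 302 days at 1.85% → €13,000 × 1.85% × 302/365 = €198.9890
Total = €213.5740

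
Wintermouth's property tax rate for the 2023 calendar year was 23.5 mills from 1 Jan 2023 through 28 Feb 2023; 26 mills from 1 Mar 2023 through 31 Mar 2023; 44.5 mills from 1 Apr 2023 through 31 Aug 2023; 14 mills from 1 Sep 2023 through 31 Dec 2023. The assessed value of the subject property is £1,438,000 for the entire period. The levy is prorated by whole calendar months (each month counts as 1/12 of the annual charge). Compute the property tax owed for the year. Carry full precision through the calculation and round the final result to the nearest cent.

1 Jan – 28 Feb 2023: 2 months at 23.5 mills → £1,438,000 × 2.35% × 2/12 = £5,632.1667
1 Mar – 31 Mar 2023: 1 month at 26 mills → £1,438,000 × 2.6% × 1/12 = £3,115.6667
1 Apr – 31 Aug 2023: 5 months at 44.5 mills → £1,438,000 × 4.45% × 5/12 = £26,662.9167
1 Sep – 31 Dec 2023: 4 months at 14 mills → £1,438,000 × 1.4% × 4/12 = £6,710.6667
Total = £42,121.4167

£42,121.42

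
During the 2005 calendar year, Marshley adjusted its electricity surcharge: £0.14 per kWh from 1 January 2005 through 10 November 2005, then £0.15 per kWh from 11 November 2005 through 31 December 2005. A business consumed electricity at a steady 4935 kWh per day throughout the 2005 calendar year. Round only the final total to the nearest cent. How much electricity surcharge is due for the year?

1 January – 10 November 2005: 314 days × 4935 kWh/day = 1,549,590 kWh at £0.14/kWh → £216,942.60
11 November – 31 December 2005: 51 days × 4935 kWh/day = 251,685 kWh at £0.15/kWh → £37,752.75

£254,695.35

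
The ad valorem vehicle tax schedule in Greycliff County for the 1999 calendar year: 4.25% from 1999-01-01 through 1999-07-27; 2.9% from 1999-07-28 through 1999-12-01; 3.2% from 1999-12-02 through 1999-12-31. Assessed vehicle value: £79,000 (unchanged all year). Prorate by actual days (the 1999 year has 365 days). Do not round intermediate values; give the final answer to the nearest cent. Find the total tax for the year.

1999-01-01 to 1999-07-27: 208 days at 4.25% → £79,000 × 4.25% × 208/365 = £1,913.3151
1999-07-28 to 1999-12-01: 127 days at 2.9% → £79,000 × 2.9% × 127/365 = £797.1425
1999-12-02 to 1999-12-31: 30 days at 3.2% → £79,000 × 3.2% × 30/365 = £207.7808
Total = £2,918.2384

£2,918.24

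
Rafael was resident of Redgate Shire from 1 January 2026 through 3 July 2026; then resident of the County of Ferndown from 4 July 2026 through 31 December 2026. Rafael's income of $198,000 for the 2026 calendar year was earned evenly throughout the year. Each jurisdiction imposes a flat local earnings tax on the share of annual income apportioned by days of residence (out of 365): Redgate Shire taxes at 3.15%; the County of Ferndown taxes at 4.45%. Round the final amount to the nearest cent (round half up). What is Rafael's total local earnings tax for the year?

$7,513.42

Redgate Shire, 1 January – 3 July 2026: 184 days → $198,000 × 3.15% × 184/365 = $3,144.1315
The County of Ferndown, 4 July – 31 December 2026: 181 days → $198,000 × 4.45% × 181/365 = $4,369.2904
Total = $7,513.4219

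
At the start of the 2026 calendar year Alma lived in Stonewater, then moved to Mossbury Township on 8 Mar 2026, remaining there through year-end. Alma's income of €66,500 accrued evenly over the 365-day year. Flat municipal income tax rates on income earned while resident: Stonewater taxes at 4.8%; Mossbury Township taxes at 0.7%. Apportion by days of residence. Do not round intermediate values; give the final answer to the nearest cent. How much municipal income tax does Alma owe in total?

Stonewater, 1 Jan – 7 Mar 2026: 66 days → €66,500 × 4.8% × 66/365 = €577.1836
Mossbury Township, 8 Mar – 31 Dec 2026: 299 days → €66,500 × 0.7% × 299/365 = €381.3274
Total = €958.5110

€958.51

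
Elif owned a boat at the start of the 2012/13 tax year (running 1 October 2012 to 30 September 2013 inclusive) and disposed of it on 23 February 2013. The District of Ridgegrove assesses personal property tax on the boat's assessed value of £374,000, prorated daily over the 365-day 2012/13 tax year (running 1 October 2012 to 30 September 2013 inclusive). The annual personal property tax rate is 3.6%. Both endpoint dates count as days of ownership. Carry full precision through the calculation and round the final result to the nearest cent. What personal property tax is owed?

Days held (1 October 2012 – 23 February 2013): 146 out of 365
Tax = £374,000 × 3.6% × 146/365 = £5,385.6000

£5,385.60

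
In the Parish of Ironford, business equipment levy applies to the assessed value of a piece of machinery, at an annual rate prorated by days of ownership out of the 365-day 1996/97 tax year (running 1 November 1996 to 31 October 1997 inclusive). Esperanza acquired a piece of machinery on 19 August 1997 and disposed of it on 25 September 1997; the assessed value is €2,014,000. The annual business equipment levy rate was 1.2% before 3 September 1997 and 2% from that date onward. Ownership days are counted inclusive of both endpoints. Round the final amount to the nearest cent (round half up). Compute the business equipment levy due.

€3,531.40

19 August – 2 September 1997: 15 days at 1.2% → €2,014,000 × 1.2% × 15/365 = €993.2055
3 September – 25 September 1997: 23 days at 2% → €2,014,000 × 2% × 23/365 = €2,538.1918
Total = €3,531.3973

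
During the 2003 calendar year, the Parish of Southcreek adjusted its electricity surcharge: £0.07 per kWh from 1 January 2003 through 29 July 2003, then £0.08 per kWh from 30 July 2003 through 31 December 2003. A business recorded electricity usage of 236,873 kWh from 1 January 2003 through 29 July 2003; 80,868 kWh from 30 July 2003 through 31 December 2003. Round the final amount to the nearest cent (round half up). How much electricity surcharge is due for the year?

£23,050.55

1 January – 29 July 2003: 236,873 kWh at £0.07/kWh → £16,581.11
30 July – 31 December 2003: 80,868 kWh at £0.08/kWh → £6,469.44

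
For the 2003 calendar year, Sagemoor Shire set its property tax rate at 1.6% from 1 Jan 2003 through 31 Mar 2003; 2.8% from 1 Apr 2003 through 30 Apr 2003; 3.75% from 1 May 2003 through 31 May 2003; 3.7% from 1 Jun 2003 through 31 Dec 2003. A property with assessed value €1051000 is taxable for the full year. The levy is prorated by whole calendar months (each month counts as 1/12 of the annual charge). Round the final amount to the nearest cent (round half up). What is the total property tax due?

1 Jan – 31 Mar 2003: 3 months at 1.6% → €1051000 × 1.6% × 3/12 = €4204.0000
1 Apr – 30 Apr 2003: 1 month at 2.8% → €1051000 × 2.8% × 1/12 = €2452.3333
1 May – 31 May 2003: 1 month at 3.75% → €1051000 × 3.75% × 1/12 = €3284.3750
1 Jun – 31 Dec 2003: 7 months at 3.7% → €1051000 × 3.7% × 7/12 = €22684.0833
Total = €32624.7917

€32624.79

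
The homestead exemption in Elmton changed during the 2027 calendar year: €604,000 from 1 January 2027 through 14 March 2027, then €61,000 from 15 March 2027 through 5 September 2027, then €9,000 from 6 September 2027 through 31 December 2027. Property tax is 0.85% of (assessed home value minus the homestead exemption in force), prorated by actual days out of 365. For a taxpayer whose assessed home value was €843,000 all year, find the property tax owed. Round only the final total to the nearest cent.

€5,865.58

1 January – 14 March 2027: 73 days, exemption €604,000 → (€843,000 − €604,000) × 0.85% × 73/365 = €406.3000
15 March – 5 September 2027: 175 days, exemption €61,000 → (€843,000 − €61,000) × 0.85% × 175/365 = €3,186.9178
6 September – 31 December 2027: 117 days, exemption €9,000 → (€843,000 − €9,000) × 0.85% × 117/365 = €2,272.3644
Total = €5,865.5822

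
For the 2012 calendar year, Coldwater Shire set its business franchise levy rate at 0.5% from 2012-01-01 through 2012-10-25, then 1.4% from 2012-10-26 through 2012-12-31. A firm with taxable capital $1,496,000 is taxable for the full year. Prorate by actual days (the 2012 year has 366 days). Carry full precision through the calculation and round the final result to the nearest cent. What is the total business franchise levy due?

$9,944.72

2012-01-01 to 2012-10-25: 299 days at 0.5% → $1,496,000 × 0.5% × 299/366 = $6,110.7104
2012-10-26 to 2012-12-31: 67 days at 1.4% → $1,496,000 × 1.4% × 67/366 = $3,834.0109
Total = $9,944.7213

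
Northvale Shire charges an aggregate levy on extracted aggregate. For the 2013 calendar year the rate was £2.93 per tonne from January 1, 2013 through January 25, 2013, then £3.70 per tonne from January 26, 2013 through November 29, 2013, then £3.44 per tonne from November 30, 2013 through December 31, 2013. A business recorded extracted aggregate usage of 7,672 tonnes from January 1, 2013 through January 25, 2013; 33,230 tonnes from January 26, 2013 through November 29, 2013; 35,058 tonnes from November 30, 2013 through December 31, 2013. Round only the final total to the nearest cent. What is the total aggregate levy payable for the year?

January 1 – January 25, 2013: 7,672 tonnes at £2.93/tonne → £22,478.96
January 26 – November 29, 2013: 33,230 tonnes at £3.70/tonne → £122,951.00
November 30 – December 31, 2013: 35,058 tonnes at £3.44/tonne → £120,599.52

£266,029.48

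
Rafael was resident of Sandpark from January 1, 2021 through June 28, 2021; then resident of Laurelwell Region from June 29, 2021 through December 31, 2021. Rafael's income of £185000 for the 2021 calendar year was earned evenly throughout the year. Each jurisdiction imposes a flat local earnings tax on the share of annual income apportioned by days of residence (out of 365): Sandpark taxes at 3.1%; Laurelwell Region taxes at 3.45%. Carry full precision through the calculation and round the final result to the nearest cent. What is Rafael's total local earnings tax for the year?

Sandpark, January 1 – June 28, 2021: 179 days → £185000 × 3.1% × 179/365 = £2812.5068
Laurelwell Region, June 29 – December 31, 2021: 186 days → £185000 × 3.45% × 186/365 = £3252.4521
Total = £6064.9589

£6064.96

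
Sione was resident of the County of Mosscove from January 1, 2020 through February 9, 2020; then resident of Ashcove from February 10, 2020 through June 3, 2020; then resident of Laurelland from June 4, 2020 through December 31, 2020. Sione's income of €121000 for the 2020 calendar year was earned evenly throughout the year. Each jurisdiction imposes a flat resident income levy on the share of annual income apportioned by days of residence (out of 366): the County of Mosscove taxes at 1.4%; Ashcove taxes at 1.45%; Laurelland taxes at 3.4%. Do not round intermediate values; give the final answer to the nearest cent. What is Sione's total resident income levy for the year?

€3108.15

The County of Mosscove, January 1 – February 9, 2020: 40 days → €121000 × 1.4% × 40/366 = €185.1366
Ashcove, February 10 – June 3, 2020: 115 days → €121000 × 1.45% × 115/366 = €551.2773
Laurelland, June 4 – December 31, 2020: 211 days → €121000 × 3.4% × 211/366 = €2371.7322
Total = €3108.1462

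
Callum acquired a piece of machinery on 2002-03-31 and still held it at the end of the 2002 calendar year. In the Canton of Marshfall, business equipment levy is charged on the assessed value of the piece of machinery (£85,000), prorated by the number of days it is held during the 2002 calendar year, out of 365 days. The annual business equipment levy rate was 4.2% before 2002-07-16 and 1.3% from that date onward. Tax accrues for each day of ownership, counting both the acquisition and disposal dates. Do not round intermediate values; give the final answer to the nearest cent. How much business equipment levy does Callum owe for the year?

£1,558.18

2002-03-31 to 2002-07-15: 107 days at 4.2% → £85,000 × 4.2% × 107/365 = £1,046.5479
2002-07-16 to 2002-12-31: 169 days at 1.3% → £85,000 × 1.3% × 169/365 = £511.6301
Total = £1,558.1781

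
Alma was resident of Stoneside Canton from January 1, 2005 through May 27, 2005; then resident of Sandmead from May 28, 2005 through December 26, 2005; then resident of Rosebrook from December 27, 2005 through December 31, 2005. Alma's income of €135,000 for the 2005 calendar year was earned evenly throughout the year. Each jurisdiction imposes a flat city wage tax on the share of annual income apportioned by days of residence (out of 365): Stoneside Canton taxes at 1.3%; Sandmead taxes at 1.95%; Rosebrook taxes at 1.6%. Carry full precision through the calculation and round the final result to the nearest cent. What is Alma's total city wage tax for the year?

Stoneside Canton, January 1 – May 27, 2005: 147 days → €135,000 × 1.3% × 147/365 = €706.8082
Sandmead, May 28 – December 26, 2005: 213 days → €135,000 × 1.95% × 213/365 = €1,536.2260
Rosebrook, December 27 – December 31, 2005: 5 days → €135,000 × 1.6% × 5/365 = €29.5890
Total = €2,272.6233

€2,272.62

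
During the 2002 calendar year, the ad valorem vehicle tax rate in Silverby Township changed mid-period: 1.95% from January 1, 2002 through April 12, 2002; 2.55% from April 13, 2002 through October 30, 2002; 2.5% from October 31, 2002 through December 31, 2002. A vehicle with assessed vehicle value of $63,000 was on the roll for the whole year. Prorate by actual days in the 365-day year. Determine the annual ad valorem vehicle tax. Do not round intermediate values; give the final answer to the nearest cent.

January 1 – April 12, 2002: 102 days at 1.95% → $63,000 × 1.95% × 102/365 = $343.3068
April 13 – October 30, 2002: 201 days at 2.55% → $63,000 × 2.55% × 201/365 = $884.6753
October 31 – December 31, 2002: 62 days at 2.5% → $63,000 × 2.5% × 62/365 = $267.5342
Total = $1,495.5164

$1,495.52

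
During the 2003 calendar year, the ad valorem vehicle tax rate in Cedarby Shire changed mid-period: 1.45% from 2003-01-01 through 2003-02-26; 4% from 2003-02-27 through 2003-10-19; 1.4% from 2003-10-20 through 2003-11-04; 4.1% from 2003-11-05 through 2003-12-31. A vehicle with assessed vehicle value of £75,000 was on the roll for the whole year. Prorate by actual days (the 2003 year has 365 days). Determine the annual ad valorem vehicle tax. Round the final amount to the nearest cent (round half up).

£2,627.57

2003-01-01 to 2003-02-26: 57 days at 1.45% → £75,000 × 1.45% × 57/365 = £169.8288
2003-02-27 to 2003-10-19: 235 days at 4% → £75,000 × 4% × 235/365 = £1,931.5068
2003-10-20 to 2003-11-04: 16 days at 1.4% → £75,000 × 1.4% × 16/365 = £46.0274
2003-11-05 to 2003-12-31: 57 days at 4.1% → £75,000 × 4.1% × 57/365 = £480.2055
Total = £2,627.5685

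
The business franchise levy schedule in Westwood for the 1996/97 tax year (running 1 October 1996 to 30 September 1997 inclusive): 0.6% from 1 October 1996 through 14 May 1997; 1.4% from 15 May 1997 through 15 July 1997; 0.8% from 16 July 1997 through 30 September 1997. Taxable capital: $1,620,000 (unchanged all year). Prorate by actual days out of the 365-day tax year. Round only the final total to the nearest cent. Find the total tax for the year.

1 October 1996 – 14 May 1997: 226 days at 0.6% → $1,620,000 × 0.6% × 226/365 = $6,018.4110
15 May – 15 July 1997: 62 days at 1.4% → $1,620,000 × 1.4% × 62/365 = $3,852.4932
16 July – 30 September 1997: 77 days at 0.8% → $1,620,000 × 0.8% × 77/365 = $2,734.0274
Total = $12,604.9315

$12,604.93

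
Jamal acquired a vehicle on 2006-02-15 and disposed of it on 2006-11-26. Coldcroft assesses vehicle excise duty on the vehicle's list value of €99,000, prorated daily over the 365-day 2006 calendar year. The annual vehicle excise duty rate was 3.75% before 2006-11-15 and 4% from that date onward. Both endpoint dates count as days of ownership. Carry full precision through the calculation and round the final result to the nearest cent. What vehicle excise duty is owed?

€2,906.94

2006-02-15 to 2006-11-14: 273 days at 3.75% → €99,000 × 3.75% × 273/365 = €2,776.7466
2006-11-15 to 2006-11-26: 12 days at 4% → €99,000 × 4% × 12/365 = €130.1918
Total = €2,906.9384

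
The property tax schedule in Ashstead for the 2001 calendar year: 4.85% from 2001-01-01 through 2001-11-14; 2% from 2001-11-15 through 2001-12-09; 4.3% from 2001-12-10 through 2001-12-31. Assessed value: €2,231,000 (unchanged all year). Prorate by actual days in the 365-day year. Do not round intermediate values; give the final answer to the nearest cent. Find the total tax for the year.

2001-01-01 to 2001-11-14: 318 days at 4.85% → €2,231,000 × 4.85% × 318/365 = €94,270.4466
2001-11-15 to 2001-12-09: 25 days at 2% → €2,231,000 × 2% × 25/365 = €3,056.1644
2001-12-10 to 2001-12-31: 22 days at 4.3% → €2,231,000 × 4.3% × 22/365 = €5,782.2630
Total = €103,108.8740

€103,108.87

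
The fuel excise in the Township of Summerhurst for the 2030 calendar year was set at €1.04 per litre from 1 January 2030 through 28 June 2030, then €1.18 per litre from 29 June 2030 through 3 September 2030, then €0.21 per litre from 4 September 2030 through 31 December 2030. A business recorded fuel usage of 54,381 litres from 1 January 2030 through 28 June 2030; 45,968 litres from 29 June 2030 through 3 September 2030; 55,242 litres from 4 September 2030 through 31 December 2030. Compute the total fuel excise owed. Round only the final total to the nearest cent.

€122399.30

1 January – 28 June 2030: 54,381 litres at €1.04/litre → €56556.24
29 June – 3 September 2030: 45,968 litres at €1.18/litre → €54242.24
4 September – 31 December 2030: 55,242 litres at €0.21/litre → €11600.82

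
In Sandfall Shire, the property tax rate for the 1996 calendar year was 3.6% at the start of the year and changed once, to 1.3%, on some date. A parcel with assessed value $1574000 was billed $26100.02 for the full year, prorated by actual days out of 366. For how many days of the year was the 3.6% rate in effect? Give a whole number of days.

57 days

Let d = days at the first rate; then 366 − d days at the second rate.
$1574000 × [3.6%·d + 1.3%·(366−d)] / 366 = $26100.02
Solving gives d = 57, so the new rate took effect on 27 Feb 1996.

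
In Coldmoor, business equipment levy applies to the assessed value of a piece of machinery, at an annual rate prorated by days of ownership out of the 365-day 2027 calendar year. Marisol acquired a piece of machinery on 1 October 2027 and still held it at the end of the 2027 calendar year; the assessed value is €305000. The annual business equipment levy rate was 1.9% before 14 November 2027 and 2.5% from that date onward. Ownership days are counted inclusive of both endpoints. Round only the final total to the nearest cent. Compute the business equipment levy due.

€1701.32

1 October – 13 November 2027: 44 days at 1.9% → €305000 × 1.9% × 44/365 = €698.5753
14 November – 31 December 2027: 48 days at 2.5% → €305000 × 2.5% × 48/365 = €1002.7397
Total = €1701.3151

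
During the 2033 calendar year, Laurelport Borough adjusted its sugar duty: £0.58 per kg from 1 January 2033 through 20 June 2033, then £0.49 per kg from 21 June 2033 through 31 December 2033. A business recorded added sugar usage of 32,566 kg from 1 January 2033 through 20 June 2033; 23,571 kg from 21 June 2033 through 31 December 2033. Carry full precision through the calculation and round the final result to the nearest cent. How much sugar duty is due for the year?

1 January – 20 June 2033: 32,566 kg at £0.58/kg → £18,888.28
21 June – 31 December 2033: 23,571 kg at £0.49/kg → £11,549.79

£30,438.07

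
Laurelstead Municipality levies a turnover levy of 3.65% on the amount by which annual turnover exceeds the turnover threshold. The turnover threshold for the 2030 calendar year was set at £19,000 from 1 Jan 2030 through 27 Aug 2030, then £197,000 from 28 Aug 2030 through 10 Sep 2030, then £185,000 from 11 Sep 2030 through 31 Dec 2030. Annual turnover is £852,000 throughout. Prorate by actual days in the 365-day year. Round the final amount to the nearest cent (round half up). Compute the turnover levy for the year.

1 Jan – 27 Aug 2030: 239 days, exemption £19,000 → (£852,000 − £19,000) × 3.65% × 239/365 = £19,908.7000
28 Aug – 10 Sep 2030: 14 days, exemption £197,000 → (£852,000 − £197,000) × 3.65% × 14/365 = £917.0000
11 Sep – 31 Dec 2030: 112 days, exemption £185,000 → (£852,000 − £185,000) × 3.65% × 112/365 = £7,470.4000
Total = £28,296.1000

£28,296.10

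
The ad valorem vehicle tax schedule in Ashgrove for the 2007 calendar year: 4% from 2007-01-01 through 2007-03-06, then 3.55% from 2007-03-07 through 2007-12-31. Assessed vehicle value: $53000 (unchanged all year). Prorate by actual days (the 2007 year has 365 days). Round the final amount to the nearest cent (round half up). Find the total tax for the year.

2007-01-01 to 2007-03-06: 65 days at 4% → $53000 × 4% × 65/365 = $377.5342
2007-03-07 to 2007-12-31: 300 days at 3.55% → $53000 × 3.55% × 300/365 = $1546.4384
Total = $1923.9726

$1923.97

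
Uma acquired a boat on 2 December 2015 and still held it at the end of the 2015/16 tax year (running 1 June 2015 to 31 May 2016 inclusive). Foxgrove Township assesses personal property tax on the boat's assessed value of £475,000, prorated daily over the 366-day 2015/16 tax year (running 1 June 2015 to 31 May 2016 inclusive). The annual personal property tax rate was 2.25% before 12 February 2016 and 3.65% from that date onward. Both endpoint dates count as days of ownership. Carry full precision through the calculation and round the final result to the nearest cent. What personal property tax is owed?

2 December 2015 – 11 February 2016: 72 days at 2.25% → £475,000 × 2.25% × 72/366 = £2,102.4590
12 February – 31 May 2016: 110 days at 3.65% → £475,000 × 3.65% × 110/366 = £5,210.7240
Total = £7,313.1831

£7,313.18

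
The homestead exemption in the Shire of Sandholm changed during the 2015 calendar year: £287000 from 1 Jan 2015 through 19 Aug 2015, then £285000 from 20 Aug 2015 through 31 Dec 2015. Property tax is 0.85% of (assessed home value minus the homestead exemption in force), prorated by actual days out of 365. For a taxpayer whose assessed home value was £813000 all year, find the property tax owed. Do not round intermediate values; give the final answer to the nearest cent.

£4477.24

1 Jan – 19 Aug 2015: 231 days, exemption £287000 → (£813000 − £287000) × 0.85% × 231/365 = £2829.5918
20 Aug – 31 Dec 2015: 134 days, exemption £285000 → (£813000 − £285000) × 0.85% × 134/365 = £1647.6493
Total = £4477.2411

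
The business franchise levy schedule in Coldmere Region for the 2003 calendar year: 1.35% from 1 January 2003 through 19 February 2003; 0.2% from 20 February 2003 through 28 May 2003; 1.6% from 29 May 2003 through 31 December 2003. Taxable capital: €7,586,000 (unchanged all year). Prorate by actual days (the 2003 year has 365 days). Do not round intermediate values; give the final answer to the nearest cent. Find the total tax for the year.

1 January – 19 February 2003: 50 days at 1.35% → €7,586,000 × 1.35% × 50/365 = €14,028.9041
20 February – 28 May 2003: 98 days at 0.2% → €7,586,000 × 0.2% × 98/365 = €4,073.5781
29 May – 31 December 2003: 217 days at 1.6% → €7,586,000 × 1.6% × 217/365 = €72,160.5260
Total = €90,263.0082

€90,263.01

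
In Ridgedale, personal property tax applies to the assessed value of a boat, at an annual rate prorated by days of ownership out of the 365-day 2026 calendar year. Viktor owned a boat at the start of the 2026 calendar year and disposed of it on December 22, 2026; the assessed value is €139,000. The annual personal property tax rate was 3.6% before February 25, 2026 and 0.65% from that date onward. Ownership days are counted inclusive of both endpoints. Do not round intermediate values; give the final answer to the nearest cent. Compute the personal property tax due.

€1,499.11

January 1 – February 24, 2026: 55 days at 3.6% → €139,000 × 3.6% × 55/365 = €754.0274
February 25 – December 22, 2026: 301 days at 0.65% → €139,000 × 0.65% × 301/365 = €745.0781
Total = €1,499.1055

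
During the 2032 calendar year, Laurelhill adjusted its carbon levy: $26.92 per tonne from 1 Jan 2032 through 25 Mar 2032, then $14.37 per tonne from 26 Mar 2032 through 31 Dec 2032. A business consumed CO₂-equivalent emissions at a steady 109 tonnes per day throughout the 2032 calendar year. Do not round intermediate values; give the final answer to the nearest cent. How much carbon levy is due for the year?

1 Jan – 25 Mar 2032: 85 days × 109 tonnes/day = 9,265 tonnes at $26.92/tonne → $249,413.80
26 Mar – 31 Dec 2032: 281 days × 109 tonnes/day = 30,629 tonnes at $14.37/tonne → $440,138.73

$689,552.53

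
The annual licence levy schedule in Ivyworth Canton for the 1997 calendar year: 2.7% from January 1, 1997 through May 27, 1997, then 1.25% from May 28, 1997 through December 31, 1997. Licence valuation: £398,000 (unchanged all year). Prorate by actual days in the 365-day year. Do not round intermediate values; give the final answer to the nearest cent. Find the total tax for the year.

January 1 – May 27, 1997: 147 days at 2.7% → £398,000 × 2.7% × 147/365 = £4,327.8411
May 28 – December 31, 1997: 218 days at 1.25% → £398,000 × 1.25% × 218/365 = £2,971.3699
Total = £7,299.2110

£7,299.21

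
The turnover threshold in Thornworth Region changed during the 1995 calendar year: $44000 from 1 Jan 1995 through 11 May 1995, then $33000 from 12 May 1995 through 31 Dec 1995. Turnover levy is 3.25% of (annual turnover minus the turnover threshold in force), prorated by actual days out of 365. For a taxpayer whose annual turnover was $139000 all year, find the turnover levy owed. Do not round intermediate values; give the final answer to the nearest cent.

$3316.69

1 Jan – 11 May 1995: 131 days, exemption $44000 → ($139000 − $44000) × 3.25% × 131/365 = $1108.1164
12 May – 31 Dec 1995: 234 days, exemption $33000 → ($139000 − $33000) × 3.25% × 234/365 = $2208.5753
Total = $3316.6918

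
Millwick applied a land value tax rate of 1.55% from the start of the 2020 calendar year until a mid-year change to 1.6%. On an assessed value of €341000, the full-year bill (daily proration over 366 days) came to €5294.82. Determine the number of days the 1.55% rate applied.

Let d = days at the first rate; then 366 − d days at the second rate.
€341000 × [1.55%·d + 1.6%·(366−d)] / 366 = €5294.82
Solving gives d = 346, so the new rate took effect on December 12, 2020.

346 days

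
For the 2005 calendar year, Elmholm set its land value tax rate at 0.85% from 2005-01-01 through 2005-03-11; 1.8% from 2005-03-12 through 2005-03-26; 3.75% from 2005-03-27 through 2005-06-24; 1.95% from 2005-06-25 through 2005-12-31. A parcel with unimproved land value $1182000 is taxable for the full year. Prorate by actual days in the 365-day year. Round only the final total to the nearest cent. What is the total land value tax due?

2005-01-01 to 2005-03-11: 70 days at 0.85% → $1182000 × 0.85% × 70/365 = $1926.8219
2005-03-12 to 2005-03-26: 15 days at 1.8% → $1182000 × 1.8% × 15/365 = $874.3562
2005-03-27 to 2005-06-24: 90 days at 3.75% → $1182000 × 3.75% × 90/365 = $10929.4521
2005-06-25 to 2005-12-31: 190 days at 1.95% → $1182000 × 1.95% × 190/365 = $11998.1096
Total = $25728.7397

$25728.74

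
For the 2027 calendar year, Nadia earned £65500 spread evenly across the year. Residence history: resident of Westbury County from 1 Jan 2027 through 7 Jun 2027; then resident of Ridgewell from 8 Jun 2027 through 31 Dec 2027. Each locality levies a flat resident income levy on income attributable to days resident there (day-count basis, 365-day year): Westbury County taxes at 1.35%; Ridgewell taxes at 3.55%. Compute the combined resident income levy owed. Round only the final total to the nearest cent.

Westbury County, 1 Jan – 7 Jun 2027: 158 days → £65500 × 1.35% × 158/365 = £382.7712
Ridgewell, 8 Jun – 31 Dec 2027: 207 days → £65500 × 3.55% × 207/365 = £1318.7034
Total = £1701.4747

£1701.47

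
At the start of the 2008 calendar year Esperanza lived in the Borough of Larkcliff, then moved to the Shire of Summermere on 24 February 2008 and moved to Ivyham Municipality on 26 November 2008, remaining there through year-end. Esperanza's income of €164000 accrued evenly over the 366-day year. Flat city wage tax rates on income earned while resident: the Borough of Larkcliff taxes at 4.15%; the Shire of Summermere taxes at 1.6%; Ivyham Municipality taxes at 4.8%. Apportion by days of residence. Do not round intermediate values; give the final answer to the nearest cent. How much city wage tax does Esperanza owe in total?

The Borough of Larkcliff, 1 January – 23 February 2008: 54 days → €164000 × 4.15% × 54/366 = €1004.1639
The Shire of Summermere, 24 February – 25 November 2008: 276 days → €164000 × 1.6% × 276/366 = €1978.7541
Ivyham Municipality, 26 November – 31 December 2008: 36 days → €164000 × 4.8% × 36/366 = €774.2951
Total = €3757.2131

€3757.21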